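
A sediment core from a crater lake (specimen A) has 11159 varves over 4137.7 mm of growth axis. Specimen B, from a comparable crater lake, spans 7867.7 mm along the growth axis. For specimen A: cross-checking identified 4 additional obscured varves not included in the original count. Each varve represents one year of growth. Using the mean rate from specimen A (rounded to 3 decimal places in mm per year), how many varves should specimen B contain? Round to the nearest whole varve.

Specimen A: after corrections the count is 11159 + 4 = 11163 varves.
A: 4137.7 mm over 11163 years gives 4137.7 / 11163 ≈ 0.371 mm per year.
Specimen B: 7867.7 mm / 0.371 mm per year = 21206.74 years ≈ 21207 varves.

21207 varves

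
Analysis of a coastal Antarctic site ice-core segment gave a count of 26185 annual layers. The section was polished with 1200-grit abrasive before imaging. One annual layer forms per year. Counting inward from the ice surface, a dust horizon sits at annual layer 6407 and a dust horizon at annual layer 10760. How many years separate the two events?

4353 yr

10760 − 6407 = 4353 annual layers lie between the two events.
One annual layer per year makes the interval 4353 years.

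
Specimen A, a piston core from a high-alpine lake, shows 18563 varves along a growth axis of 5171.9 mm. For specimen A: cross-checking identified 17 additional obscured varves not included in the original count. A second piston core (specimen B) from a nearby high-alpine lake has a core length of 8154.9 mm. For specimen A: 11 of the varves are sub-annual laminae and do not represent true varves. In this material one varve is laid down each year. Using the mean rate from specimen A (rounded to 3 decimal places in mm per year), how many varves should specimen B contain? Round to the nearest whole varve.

29229 varves

Specimen A: after corrections the count is 18563 − 11 + 17 = 18569 varves.
A: Extension rate ≈ 5171.9 / 18569 = 0.279 mm/year.
For B, 8154.9 / 0.279 = 29229.03 years ≈ 29229 varves.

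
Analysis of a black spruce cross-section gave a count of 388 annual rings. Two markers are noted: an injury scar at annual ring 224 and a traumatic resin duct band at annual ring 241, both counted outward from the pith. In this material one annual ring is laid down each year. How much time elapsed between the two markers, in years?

17 years

241 − 224 = 17 annual rings lie between the two events.
One annual ring per year makes the interval 17 years.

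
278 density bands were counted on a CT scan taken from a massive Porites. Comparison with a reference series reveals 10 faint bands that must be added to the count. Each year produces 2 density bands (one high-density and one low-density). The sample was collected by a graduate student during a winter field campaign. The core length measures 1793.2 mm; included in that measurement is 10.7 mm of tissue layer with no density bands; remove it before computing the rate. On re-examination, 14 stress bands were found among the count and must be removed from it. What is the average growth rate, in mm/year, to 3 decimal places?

After corrections the count is 278 − 14 + 10 = 274 density bands.
With 2 density bands per year, 274 / 2 = 137 years.
Removing the 10.7 mm offcut leaves 1793.2 − 10.7 = 1782.5 mm.
Extension rate ≈ 1782.5 / 137 = 13.011 mm/year.

13.011 mm/year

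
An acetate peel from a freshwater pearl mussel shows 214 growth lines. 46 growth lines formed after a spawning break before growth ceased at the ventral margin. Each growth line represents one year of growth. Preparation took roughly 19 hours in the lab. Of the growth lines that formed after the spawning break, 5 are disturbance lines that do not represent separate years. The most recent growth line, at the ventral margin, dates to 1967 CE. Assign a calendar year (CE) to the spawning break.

1926 CE

There are 46 growth lines younger than the spawning break.
Removing the 5 false growth lines leaves 46 − 5 = 41 true growth lines beyond the spawning break.
1967 − 41 = 1926 CE.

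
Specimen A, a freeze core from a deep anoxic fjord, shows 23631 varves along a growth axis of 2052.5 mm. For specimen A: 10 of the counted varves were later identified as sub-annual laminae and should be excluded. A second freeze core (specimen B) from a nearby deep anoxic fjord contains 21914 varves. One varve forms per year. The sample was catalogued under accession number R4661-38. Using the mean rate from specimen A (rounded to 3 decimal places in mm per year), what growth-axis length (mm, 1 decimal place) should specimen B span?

Specimen A: adjusted count: 23631 − 10 = 23621 varves.
A: Extension rate ≈ 2052.5 / 23621 = 0.087 mm per year.
B's length ≈ 0.087 × 21914 = 1906.5 mm.

1906.5 mm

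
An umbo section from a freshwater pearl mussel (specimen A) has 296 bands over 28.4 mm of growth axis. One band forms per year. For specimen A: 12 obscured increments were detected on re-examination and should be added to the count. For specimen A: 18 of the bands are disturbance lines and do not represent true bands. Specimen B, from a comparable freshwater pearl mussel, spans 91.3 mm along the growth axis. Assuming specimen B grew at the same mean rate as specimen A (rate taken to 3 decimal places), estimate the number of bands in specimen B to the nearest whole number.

Specimen A: true band count = 296 − 18 + 12 = 290.
A: Extension rate ≈ 28.4 / 290 = 0.098 mm/yr.
For B, 91.3 / 0.098 = 931.63 years ≈ 932 bands.

932 bands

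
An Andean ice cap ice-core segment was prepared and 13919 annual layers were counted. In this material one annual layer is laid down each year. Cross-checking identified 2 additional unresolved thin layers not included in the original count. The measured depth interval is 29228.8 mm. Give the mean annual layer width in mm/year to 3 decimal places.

2.100 mm/year

After corrections the count is 13919 + 2 = 13921 annual layers.
Mean rate = 29228.8 mm / 13921 years ≈ 2.100 mm/year.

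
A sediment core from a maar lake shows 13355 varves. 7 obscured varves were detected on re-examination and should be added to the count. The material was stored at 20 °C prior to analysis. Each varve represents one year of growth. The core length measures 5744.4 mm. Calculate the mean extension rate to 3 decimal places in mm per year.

Correcting the raw count gives 13355 + 7 = 13362 true varves.
Mean rate = 5744.4 mm / 13362 years ≈ 0.430 mm per year.

0.430 mm per year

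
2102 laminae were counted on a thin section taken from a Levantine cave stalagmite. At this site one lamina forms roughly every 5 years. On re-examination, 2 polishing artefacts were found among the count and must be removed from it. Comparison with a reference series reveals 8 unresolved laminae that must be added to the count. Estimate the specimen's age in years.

True lamina count = 2102 − 2 + 8 = 2108.
2108 laminae at 5 years each span 2108 × 5 = 10540 years.

10540 yr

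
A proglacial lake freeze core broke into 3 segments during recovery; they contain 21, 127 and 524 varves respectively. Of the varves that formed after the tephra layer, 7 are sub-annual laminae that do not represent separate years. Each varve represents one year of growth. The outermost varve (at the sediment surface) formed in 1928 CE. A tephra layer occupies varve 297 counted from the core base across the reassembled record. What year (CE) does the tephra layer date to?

1560 CE

Total varves = 21 + 127 + 524 = 672.
The tephra layer sits at varve 297 from the core base, so 672 − 297 = 375 varves formed after it.
Excluding 7 false varves: 375 − 7 = 368.
1928 − 368 = 1560 CE.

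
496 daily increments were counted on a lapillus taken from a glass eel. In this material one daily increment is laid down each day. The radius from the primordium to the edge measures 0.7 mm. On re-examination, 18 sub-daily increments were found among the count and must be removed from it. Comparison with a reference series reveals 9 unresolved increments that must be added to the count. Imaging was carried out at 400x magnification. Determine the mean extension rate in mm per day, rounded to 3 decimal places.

True daily increment count = 496 − 18 + 9 = 487.
Mean rate = 0.7 mm / 487 days ≈ 0.001 mm per day.

0.001 mm per day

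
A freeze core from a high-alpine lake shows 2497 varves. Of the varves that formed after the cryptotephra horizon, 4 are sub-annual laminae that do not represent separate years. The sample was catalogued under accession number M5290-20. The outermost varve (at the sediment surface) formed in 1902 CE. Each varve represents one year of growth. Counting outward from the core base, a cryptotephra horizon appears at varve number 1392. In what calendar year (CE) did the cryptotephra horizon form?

801 CE

2497 − 1392 = 1105 varves lie beyond the cryptotephra horizon toward the sediment surface.
1105 − 4 false = 1101 true varves after the cryptotephra horizon.
The varve at the sediment surface is 1902 CE, so the cryptotephra horizon dates to 1902 − 1101 = 801 CE.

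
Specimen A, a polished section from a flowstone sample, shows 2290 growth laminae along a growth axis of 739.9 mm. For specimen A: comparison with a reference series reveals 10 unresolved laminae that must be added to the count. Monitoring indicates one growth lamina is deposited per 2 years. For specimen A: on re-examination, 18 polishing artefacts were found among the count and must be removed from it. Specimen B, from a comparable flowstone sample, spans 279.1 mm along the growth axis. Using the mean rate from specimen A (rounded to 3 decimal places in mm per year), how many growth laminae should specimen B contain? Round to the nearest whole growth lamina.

861 growth laminae

Specimen A: adjusted count: 2290 − 18 + 10 = 2282 growth laminae.
Specimen A: at 2 years per growth lamina, 2282 × 2 = 4564 years.
A: Mean rate = 739.9 mm / 4564 years ≈ 0.162 mm/year.
B spans 279.1 / 0.162 = 1722.84 years; at 2 years per growth lamina that is 1722.84 / 2 ≈ 861 growth laminae.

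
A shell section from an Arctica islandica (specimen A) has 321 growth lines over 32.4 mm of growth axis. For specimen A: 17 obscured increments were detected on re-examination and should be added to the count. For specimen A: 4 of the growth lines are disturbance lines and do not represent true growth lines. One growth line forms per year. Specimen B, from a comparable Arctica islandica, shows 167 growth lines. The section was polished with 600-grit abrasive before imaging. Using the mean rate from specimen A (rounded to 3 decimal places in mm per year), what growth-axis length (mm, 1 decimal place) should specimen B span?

Specimen A: adjusted count: 321 − 4 + 17 = 334 growth lines.
A: Mean rate = 32.4 mm / 334 years ≈ 0.097 mm per year.
For B, 0.097 mm/year × 167 years = 16.2 mm.

16.2 mm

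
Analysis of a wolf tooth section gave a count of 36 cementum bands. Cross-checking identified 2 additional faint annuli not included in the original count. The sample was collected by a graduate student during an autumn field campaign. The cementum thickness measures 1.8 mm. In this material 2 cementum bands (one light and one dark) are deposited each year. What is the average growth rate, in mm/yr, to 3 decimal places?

0.095 mm/yr

Adjusted count: 36 + 2 = 38 cementum bands.
With 2 cementum bands per year, 38 / 2 = 19 years.
1.8 mm over 19 years gives 1.8 / 19 ≈ 0.095 mm/yr.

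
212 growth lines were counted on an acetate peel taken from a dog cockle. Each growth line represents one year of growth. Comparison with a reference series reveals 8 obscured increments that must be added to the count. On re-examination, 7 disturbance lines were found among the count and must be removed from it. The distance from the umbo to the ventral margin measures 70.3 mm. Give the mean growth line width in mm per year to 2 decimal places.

Correcting the raw count gives 212 − 7 + 8 = 213 true growth lines.
Mean rate = 70.3 mm / 213 years ≈ 0.33 mm per year.

0.33 mm per year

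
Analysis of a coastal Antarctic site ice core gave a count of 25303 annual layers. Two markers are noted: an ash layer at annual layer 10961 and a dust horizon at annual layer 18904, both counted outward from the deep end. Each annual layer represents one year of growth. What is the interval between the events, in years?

7943 yr

Separation: 18904 − 10961 = 7943 annual layers.
At one annual layer per year, 7943 years elapsed between them.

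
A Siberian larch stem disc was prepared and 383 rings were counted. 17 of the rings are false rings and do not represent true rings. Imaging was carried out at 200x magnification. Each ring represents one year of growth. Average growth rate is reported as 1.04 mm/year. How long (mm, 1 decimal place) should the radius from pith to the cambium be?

380.6 mm

True ring count = 383 − 17 = 366.
Predicted length = 1.04 mm/year × 366 years = 380.6 mm.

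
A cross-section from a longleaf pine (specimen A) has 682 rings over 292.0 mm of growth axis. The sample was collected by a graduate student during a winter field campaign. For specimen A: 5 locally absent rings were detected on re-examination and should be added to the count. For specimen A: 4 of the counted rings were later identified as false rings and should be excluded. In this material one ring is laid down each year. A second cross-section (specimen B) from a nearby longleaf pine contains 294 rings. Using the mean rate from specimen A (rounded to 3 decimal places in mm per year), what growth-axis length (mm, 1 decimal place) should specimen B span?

Specimen A: after corrections the count is 682 − 4 + 5 = 683 rings.
A: Extension rate ≈ 292.0 / 683 = 0.428 mm/yr.
B's length ≈ 0.428 × 294 = 125.8 mm.

125.8 mm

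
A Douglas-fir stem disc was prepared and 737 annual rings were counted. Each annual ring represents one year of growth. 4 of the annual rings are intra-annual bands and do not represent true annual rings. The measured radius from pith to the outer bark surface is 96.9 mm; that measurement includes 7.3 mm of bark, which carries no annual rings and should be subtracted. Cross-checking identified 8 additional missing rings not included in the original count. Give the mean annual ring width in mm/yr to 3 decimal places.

0.121 mm/yr

After corrections the count is 737 − 4 + 8 = 741 annual rings.
The growth record spans 96.9 − 7.3 = 89.6 mm.
89.6 mm over 741 years gives 89.6 / 741 ≈ 0.121 mm/yr.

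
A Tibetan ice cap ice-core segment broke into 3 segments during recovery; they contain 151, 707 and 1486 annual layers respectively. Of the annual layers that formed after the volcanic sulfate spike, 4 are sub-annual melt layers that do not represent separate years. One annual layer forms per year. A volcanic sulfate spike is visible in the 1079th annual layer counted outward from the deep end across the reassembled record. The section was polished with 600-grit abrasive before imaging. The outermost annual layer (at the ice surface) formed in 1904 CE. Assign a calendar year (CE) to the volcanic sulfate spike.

Total annual layers = 151 + 707 + 1486 = 2344.
2344 − 1079 = 1265 annual layers lie beyond the volcanic sulfate spike toward the ice surface.
1265 − 4 false = 1261 true annual layers after the volcanic sulfate spike.
1904 − 1261 = 643 CE.

643 CE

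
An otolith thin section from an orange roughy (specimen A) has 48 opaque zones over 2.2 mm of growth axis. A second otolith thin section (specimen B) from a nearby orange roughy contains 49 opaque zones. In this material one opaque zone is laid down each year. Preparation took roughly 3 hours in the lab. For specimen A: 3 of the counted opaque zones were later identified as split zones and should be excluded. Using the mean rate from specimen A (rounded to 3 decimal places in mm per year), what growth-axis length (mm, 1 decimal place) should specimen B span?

Specimen A: after corrections the count is 48 − 3 = 45 opaque zones.
A: Extension rate ≈ 2.2 / 45 = 0.049 mm/yr.
B's length ≈ 0.049 × 49 = 2.4 mm.

2.4 mm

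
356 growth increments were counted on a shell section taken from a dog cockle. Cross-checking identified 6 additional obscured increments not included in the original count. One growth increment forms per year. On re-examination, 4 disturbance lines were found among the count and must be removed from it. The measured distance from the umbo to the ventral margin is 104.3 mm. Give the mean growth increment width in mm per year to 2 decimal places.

0.29 mm per year

Correcting the raw count gives 356 − 4 + 6 = 358 true growth increments.
Mean rate = 104.3 mm / 358 years ≈ 0.29 mm per year.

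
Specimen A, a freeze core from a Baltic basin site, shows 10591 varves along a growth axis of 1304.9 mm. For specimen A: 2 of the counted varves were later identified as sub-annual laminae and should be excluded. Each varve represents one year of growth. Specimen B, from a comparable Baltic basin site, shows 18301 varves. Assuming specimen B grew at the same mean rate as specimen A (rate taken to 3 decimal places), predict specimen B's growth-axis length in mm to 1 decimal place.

Specimen A: correcting the raw count gives 10591 − 2 = 10589 true varves.
A: 1304.9 mm over 10589 years gives 1304.9 / 10589 ≈ 0.123 mm per year.
Length of B = 0.123 × 18301 = 2251.0 mm.

2251.0 mm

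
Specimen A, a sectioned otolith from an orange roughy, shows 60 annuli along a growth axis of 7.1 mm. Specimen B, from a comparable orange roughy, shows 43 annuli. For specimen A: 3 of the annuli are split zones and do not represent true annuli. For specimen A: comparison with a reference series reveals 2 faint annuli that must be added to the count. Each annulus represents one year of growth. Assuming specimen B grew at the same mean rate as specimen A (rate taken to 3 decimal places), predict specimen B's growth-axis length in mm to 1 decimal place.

5.2 mm

Specimen A: true annulus count = 60 − 3 + 2 = 59.
A: Extension rate ≈ 7.1 / 59 = 0.120 mm/yr.
Length of B = 0.120 × 43 = 5.2 mm.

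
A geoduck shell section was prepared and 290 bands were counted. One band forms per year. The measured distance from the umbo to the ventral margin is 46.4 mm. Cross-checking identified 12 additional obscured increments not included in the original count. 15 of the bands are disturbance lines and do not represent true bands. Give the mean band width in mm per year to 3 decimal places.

Correcting the raw count gives 290 − 15 + 12 = 287 true bands.
Mean rate = 46.4 mm / 287 years ≈ 0.162 mm per year.

0.162 mm per year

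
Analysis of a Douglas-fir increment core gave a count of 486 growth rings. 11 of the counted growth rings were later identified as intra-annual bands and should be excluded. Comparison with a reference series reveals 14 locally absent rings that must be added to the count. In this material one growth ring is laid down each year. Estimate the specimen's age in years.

489 yr

Correcting the raw count gives 486 − 11 + 14 = 489 true growth rings.
At one growth ring per year, that is 489 years.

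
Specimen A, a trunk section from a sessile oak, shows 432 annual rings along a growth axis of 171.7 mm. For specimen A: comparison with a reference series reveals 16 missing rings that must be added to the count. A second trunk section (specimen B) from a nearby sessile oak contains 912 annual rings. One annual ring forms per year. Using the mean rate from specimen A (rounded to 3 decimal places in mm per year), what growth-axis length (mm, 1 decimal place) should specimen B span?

Specimen A: adjusted count: 432 + 16 = 448 annual rings.
A: 171.7 mm over 448 years gives 171.7 / 448 ≈ 0.383 mm per year.
B's length ≈ 0.383 × 912 = 349.3 mm.

349.3 mm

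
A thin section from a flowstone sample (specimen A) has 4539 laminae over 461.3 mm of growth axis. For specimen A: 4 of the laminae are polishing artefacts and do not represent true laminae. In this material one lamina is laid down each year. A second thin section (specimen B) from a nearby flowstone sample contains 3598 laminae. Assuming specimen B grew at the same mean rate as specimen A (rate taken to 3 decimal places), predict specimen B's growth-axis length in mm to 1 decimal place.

Specimen A: correcting the raw count gives 4539 − 4 = 4535 true laminae.
A: Extension rate ≈ 461.3 / 4535 = 0.102 mm/yr.
B's length ≈ 0.102 × 3598 = 367.0 mm.

367.0 mm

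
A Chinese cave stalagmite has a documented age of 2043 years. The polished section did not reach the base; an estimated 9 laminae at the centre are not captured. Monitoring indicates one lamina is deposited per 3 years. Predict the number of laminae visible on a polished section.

672 laminae

Expected laminae: 2043 / 3 = 681.
Subtracting the 9 laminae not captured gives 681 − 9 = 672 laminae in the record.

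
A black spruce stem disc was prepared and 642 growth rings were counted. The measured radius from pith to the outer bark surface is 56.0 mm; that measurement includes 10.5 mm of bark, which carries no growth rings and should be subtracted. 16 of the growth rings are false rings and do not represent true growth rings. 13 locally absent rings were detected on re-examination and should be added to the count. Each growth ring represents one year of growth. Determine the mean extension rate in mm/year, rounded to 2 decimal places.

After corrections the count is 642 − 16 + 13 = 639 growth rings.
The growth record spans 56.0 − 10.5 = 45.5 mm.
45.5 mm over 639 years gives 45.5 / 639 ≈ 0.07 mm/year.

0.07 mm/year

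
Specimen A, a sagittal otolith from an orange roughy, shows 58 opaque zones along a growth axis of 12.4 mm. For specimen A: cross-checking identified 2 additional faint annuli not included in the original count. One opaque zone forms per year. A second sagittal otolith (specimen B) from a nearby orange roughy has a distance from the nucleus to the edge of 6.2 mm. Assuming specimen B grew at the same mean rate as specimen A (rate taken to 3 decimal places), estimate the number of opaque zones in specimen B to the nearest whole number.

Specimen A: after corrections the count is 58 + 2 = 60 opaque zones.
A: Mean rate = 12.4 mm / 60 years ≈ 0.207 mm per year.
B spans 6.2 / 0.207 = 29.95 years ≈ 30 opaque zones.

30 opaque zones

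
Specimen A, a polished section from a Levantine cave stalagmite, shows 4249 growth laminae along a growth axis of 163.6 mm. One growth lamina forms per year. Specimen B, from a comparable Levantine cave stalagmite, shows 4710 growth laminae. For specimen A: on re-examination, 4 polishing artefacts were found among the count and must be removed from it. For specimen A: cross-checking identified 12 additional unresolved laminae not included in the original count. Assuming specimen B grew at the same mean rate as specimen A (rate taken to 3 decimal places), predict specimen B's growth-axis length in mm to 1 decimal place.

Specimen A: correcting the raw count gives 4249 − 4 + 12 = 4257 true growth laminae.
A: Mean rate = 163.6 mm / 4257 years ≈ 0.038 mm/year.
Length of B = 0.038 × 4710 = 179.0 mm.

179.0 mm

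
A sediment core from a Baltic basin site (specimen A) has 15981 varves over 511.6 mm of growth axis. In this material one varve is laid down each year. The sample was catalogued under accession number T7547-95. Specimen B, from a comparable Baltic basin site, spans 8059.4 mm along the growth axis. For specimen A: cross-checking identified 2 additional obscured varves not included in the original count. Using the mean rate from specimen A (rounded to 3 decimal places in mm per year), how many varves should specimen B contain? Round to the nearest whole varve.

251856 varves

Specimen A: after corrections the count is 15981 + 2 = 15983 varves.
A: Mean rate = 511.6 mm / 15983 years ≈ 0.032 mm per year.
Specimen B: 8059.4 mm / 0.032 mm per year = 251856.25 years ≈ 251856 varves.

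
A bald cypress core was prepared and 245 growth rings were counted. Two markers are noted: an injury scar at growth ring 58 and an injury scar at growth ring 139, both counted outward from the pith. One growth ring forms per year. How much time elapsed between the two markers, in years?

The two markers are separated by 139 − 58 = 81 growth rings.
One growth ring per year makes the interval 81 years.

81 years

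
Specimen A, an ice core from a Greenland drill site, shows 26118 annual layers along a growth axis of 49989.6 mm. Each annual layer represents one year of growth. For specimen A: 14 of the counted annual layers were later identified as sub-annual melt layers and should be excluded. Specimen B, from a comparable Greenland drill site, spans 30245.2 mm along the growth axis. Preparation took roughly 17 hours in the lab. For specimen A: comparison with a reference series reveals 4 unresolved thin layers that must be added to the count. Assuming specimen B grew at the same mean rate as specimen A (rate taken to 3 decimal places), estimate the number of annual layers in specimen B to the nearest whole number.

15794 annual layers

Specimen A: after corrections the count is 26118 − 14 + 4 = 26108 annual layers.
A: 49989.6 mm over 26108 years gives 49989.6 / 26108 ≈ 1.915 mm/year.
For B, 30245.2 / 1.915 = 15793.84 years ≈ 15794 annual layers.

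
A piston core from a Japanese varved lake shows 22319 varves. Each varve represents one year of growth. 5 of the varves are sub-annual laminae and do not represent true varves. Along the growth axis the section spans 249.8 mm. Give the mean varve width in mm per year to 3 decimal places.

0.011 mm per year

After corrections the count is 22319 − 5 = 22314 varves.
249.8 mm over 22314 years gives 249.8 / 22314 ≈ 0.011 mm per year.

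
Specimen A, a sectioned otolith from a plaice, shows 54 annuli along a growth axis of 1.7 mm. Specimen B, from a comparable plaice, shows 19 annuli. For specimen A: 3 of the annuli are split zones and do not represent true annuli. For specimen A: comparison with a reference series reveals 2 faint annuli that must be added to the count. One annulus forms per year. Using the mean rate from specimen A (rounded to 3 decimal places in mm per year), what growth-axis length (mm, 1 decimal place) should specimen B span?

Specimen A: correcting the raw count gives 54 − 3 + 2 = 53 true annuli.
A: 1.7 mm over 53 years gives 1.7 / 53 ≈ 0.032 mm per year.
B's length ≈ 0.032 × 19 = 0.6 mm.

0.6 mm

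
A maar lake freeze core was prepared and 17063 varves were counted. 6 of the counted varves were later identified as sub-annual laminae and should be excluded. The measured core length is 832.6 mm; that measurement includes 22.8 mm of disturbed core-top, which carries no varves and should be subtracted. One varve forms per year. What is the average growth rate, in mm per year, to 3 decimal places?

0.047 mm per year

After corrections the count is 17063 − 6 = 17057 varves.
Net length = 832.6 − 22.8 = 809.8 mm.
Mean rate = 809.8 mm / 17057 years ≈ 0.047 mm per year.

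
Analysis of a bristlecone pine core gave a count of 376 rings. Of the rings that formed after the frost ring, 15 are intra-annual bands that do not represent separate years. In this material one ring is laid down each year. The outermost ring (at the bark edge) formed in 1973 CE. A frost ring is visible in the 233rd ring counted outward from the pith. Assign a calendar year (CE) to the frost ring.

376 − 233 = 143 rings lie beyond the frost ring toward the bark edge.
143 − 15 false = 128 true rings after the frost ring.
1973 − 128 = 1845 CE.

1845 CE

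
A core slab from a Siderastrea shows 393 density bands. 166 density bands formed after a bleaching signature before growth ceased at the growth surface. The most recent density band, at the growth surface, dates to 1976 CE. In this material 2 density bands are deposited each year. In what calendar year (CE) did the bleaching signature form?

There are 166 density bands younger than the bleaching signature.
Dividing by 2 density bands per year: 166 / 2 = 83 years.
The density band at the growth surface is 1976 CE, so the bleaching signature dates to 1976 − 83 = 1893 CE.

1893 CE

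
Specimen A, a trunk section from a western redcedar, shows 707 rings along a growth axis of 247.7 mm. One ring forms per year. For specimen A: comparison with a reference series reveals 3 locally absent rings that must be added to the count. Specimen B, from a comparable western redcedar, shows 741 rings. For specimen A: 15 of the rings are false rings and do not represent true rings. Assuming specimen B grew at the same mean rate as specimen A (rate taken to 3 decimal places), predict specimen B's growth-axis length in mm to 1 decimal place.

Specimen A: after corrections the count is 707 − 15 + 3 = 695 rings.
A: 247.7 mm over 695 years gives 247.7 / 695 ≈ 0.356 mm per year.
For B, 0.356 mm/year × 741 years = 263.8 mm.

263.8 mm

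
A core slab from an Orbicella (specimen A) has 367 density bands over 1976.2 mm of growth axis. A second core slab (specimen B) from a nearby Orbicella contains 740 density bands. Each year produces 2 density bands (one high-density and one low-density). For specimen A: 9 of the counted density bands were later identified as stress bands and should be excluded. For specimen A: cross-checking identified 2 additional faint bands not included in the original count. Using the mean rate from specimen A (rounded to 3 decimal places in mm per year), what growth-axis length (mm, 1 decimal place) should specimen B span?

4062.2 mm

Specimen A: true density band count = 367 − 9 + 2 = 360.
Specimen A: 360 density bands at 2 per year is 360 / 2 = 180 years.
A: 1976.2 mm over 180 years gives 1976.2 / 180 ≈ 10.979 mm per year.
Specimen B: with 2 density bands per year, 740 / 2 = 370 years. Length of B = 10.979 × 370 = 4062.2 mm.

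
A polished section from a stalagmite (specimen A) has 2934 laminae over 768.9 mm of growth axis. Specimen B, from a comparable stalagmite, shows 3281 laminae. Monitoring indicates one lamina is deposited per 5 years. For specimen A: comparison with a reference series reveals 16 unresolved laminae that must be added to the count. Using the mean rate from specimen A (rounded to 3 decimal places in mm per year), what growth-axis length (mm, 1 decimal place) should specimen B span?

853.1 mm

Specimen A: correcting the raw count gives 2934 + 16 = 2950 true laminae.
Specimen A: at 5 years per lamina, 2950 × 5 = 14750 years.
A: Mean rate = 768.9 mm / 14750 years ≈ 0.052 mm per year.
Specimen B: multiplying by 5 years per lamina: 3281 × 5 = 16405 years. Length of B = 0.052 × 16405 = 853.1 mm.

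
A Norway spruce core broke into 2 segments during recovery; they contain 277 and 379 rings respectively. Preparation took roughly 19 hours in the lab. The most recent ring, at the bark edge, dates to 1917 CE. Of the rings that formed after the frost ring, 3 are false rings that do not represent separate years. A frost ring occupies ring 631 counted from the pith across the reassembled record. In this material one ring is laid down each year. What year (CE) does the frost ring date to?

Total rings = 277 + 379 = 656.
The frost ring sits at ring 631 from the pith, so 656 − 631 = 25 rings formed after it.
25 − 3 false = 22 true rings after the frost ring.
Counting back 22 years from 1917 CE places the frost ring in 1917 − 22 = 1895 CE.

1895 CE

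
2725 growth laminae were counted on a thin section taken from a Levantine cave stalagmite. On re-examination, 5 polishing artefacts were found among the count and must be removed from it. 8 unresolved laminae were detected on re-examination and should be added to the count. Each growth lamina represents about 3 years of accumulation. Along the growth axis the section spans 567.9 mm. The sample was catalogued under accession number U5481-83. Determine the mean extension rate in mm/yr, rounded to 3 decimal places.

0.069 mm/yr

True growth lamina count = 2725 − 5 + 8 = 2728.
Multiplying by 3 years per growth lamina: 2728 × 3 = 8184 years.
Extension rate ≈ 567.9 / 8184 = 0.069 mm/yr.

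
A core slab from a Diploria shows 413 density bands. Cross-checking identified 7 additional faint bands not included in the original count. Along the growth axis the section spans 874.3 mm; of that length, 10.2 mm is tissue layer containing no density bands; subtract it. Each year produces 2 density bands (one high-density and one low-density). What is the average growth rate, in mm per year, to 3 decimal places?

Adjusted count: 413 + 7 = 420 density bands.
With 2 density bands per year, 420 / 2 = 210 years.
Net length = 874.3 − 10.2 = 864.1 mm.
Mean rate = 864.1 mm / 210 years ≈ 4.115 mm per year.

4.115 mm per year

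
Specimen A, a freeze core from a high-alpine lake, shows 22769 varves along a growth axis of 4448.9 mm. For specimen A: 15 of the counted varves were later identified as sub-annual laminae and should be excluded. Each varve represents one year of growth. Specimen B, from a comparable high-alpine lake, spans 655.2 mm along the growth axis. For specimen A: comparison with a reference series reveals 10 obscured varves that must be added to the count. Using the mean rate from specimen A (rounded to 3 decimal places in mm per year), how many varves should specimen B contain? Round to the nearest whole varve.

Specimen A: after corrections the count is 22769 − 15 + 10 = 22764 varves.
A: Mean rate = 4448.9 mm / 22764 years ≈ 0.195 mm/yr.
For B, 655.2 / 0.195 = 3360.00 years ≈ 3360 varves.

3360 varves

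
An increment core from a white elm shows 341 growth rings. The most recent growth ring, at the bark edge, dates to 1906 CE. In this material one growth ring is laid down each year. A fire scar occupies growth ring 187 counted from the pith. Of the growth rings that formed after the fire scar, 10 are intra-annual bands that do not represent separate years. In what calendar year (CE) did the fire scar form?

1762 CE

341 − 187 = 154 growth rings lie beyond the fire scar toward the bark edge.
154 − 10 false = 144 true growth rings after the fire scar.
Counting back 144 years from 1906 CE places the fire scar in 1906 − 144 = 1762 CE.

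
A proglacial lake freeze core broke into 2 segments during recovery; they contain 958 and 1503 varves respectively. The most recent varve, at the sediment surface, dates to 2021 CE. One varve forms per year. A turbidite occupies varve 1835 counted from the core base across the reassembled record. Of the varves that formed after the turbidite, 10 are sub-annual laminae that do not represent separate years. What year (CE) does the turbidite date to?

1405 CE

Total varves = 958 + 1503 = 2461.
Between varve 1835 and the sediment surface there are 2461 − 1835 = 626 varves.
Removing the 10 false varves leaves 626 − 10 = 616 true varves beyond the turbidite.
The varve at the sediment surface is 2021 CE, so the turbidite dates to 2021 − 616 = 1405 CE.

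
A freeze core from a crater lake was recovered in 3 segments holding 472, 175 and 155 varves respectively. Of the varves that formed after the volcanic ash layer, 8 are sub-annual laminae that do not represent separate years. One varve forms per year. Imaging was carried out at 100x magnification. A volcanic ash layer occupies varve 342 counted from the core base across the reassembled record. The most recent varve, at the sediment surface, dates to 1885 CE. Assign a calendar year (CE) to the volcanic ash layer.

Total varves = 472 + 175 + 155 = 802.
802 − 342 = 460 varves lie beyond the volcanic ash layer toward the sediment surface.
460 − 8 false = 452 true varves after the volcanic ash layer.
The varve at the sediment surface is 1885 CE, so the volcanic ash layer dates to 1885 − 452 = 1433 CE.

1433 CE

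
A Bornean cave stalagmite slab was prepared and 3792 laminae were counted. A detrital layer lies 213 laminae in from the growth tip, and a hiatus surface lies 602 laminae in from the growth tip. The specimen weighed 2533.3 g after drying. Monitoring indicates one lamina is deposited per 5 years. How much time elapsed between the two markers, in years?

1945 years

The two markers are separated by 602 − 213 = 389 laminae.
Multiplying by 5 years per lamina: 389 × 5 = 1945 years.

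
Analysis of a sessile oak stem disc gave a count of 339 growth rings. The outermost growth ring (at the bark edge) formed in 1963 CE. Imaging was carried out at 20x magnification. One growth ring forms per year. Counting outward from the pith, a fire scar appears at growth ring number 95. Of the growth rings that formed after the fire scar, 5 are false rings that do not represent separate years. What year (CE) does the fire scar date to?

Between growth ring 95 and the bark edge there are 339 − 95 = 244 growth rings.
Excluding 5 false growth rings: 244 − 5 = 239.
1963 − 239 = 1724 CE.

1724 CE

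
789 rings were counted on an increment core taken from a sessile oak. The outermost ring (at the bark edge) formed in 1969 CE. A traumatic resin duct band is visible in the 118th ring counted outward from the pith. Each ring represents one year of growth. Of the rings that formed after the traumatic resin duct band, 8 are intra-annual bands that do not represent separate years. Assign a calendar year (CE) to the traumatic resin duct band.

789 − 118 = 671 rings lie beyond the traumatic resin duct band toward the bark edge.
671 − 8 false = 663 true rings after the traumatic resin duct band.
Counting back 663 years from 1969 CE places the traumatic resin duct band in 1969 − 663 = 1306 CE.

1306 CE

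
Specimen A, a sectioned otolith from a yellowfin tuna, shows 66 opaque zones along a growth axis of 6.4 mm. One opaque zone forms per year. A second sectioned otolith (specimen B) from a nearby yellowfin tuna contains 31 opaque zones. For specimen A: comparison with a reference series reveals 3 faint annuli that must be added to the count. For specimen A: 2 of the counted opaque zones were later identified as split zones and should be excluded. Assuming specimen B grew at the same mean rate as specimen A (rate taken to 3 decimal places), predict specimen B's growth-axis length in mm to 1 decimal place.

3.0 mm

Specimen A: adjusted count: 66 − 2 + 3 = 67 opaque zones.
A: Mean rate = 6.4 mm / 67 years ≈ 0.096 mm/year.
For B, 0.096 mm/year × 31 years = 3.0 mm.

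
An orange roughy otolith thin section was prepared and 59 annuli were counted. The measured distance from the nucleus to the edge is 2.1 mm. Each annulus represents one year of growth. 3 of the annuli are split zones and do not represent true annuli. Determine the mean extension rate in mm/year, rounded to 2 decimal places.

After corrections the count is 59 − 3 = 56 annuli.
Mean rate = 2.1 mm / 56 years ≈ 0.04 mm/year.

0.04 mm/year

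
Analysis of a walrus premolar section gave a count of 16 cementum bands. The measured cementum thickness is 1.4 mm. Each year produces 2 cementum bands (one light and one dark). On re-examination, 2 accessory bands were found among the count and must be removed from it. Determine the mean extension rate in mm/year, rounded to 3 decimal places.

0.200 mm/year

After corrections the count is 16 − 2 = 14 cementum bands.
14 cementum bands at 2 per year is 14 / 2 = 7 years.
Extension rate ≈ 1.4 / 7 = 0.200 mm/year.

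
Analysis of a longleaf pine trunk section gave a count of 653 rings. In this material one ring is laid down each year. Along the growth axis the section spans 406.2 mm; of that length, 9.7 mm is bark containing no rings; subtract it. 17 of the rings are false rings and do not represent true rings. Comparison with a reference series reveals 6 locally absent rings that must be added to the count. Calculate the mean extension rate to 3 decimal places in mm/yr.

0.618 mm/yr

Correcting the raw count gives 653 − 17 + 6 = 642 true rings.
Net length = 406.2 − 9.7 = 396.5 mm.
Extension rate ≈ 396.5 / 642 = 0.618 mm/yr.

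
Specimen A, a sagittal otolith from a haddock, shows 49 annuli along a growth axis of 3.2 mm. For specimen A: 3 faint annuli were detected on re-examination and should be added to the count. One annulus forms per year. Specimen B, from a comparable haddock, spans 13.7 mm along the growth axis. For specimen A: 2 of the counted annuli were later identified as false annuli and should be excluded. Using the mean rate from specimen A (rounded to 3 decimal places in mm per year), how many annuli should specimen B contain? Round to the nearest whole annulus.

214 annuli

Specimen A: adjusted count: 49 − 2 + 3 = 50 annuli.
A: 3.2 mm over 50 years gives 3.2 / 50 ≈ 0.064 mm/yr.
For B, 13.7 / 0.064 = 214.06 years ≈ 214 annuli.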